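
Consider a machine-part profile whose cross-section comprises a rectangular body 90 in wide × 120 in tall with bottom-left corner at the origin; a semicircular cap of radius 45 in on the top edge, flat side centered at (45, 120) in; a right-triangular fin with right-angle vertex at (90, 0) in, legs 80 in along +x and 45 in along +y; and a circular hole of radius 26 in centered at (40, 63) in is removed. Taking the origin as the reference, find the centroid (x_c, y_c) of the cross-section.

rectangular body: A = 90 × 120 = 10800.00, centroid at (45.00, 60.00).
semicircular top: A = ½π·45² = 3180.86, centroid at (45.00, 139.10).
triangular fin: A = ½·80·45 = 1800.00, centroid at (116.67, 15.00).
hole: A = −π·26² = -2123.72, centroid at (40.00, 63.00).
ΣA = 13657.15 in², ΣAx_c = 754190.15 in³, ΣAy_c = 983659.36 in³.
x_c = 754190.15/13657.15 = 55.22 in; y_c = 983659.36/13657.15 = 72.03 in.

x_c = 55.22 in, y_c = 72.03 in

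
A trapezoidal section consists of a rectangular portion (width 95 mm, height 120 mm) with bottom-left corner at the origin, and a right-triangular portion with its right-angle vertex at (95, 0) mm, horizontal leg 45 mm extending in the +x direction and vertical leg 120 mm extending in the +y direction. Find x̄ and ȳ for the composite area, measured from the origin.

x̄ = 59.47 mm, ȳ = 56.17 mm

rectangular portion: A = 95 × 120 = 11400.00, centroid at (47.50, 60.00).
triangular portion: A = ½·45·120 = 2700.00, centroid at (110.00, 40.00).
ΣA = 14100.00 mm²
ΣAx̄ = (11400.00)(47.50) + (2700.00)(110.00) = 838500.00 mm³
ΣAȳ = (11400.00)(60.00) + (2700.00)(40.00) = 792000.00 mm³
x̄ = 838500.00 / 14100.00 = 59.47 mm
ȳ = 792000.00 / 14100.00 = 56.17 mm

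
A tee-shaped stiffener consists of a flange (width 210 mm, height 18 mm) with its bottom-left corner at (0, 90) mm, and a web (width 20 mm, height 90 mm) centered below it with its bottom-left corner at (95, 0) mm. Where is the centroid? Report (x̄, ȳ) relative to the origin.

web: A = 20 × 90 = 1800.00, centroid at (105.00, 45.00).
flange: A = 210 × 18 = 3780.00, centroid at (105.00, 99.00).
ΣA = 5580.00 mm²
ΣAx̄ = (1800.00)(105.00) + (3780.00)(105.00) = 585900.00 mm³
ΣAȳ = (1800.00)(45.00) + (3780.00)(99.00) = 455220.00 mm³
x̄ = 585900.00 / 5580.00 = 105.00 mm
ȳ = 455220.00 / 5580.00 = 81.58 mm

x̄ = 105.00 mm, ȳ = 81.58 mm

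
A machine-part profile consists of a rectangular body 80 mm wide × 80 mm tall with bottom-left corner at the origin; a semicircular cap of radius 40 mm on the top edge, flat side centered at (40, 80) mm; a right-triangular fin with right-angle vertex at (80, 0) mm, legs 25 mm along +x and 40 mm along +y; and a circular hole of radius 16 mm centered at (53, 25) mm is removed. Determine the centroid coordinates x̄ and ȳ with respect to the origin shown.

Part | A | x̄ᵢ | ȳᵢ | A·x̄ᵢ | A·ȳᵢ
rectangular body | 6400.00 | 40.00 | 40.00 | 256000.00 | 256000.00
semicircular top | 2513.27 | 40.00 | 96.98 | 100530.96 | 243728.60
triangular fin | 500.00 | 88.33 | 13.33 | 44166.67 | 6666.67
hole | -804.25 | 53.00 | 25.00 | -42625.13 | -20106.19
Σ | 8609.03 |  |  | 358072.50 | 486289.07
x̄ = 358072.50 / 8609.03 = 41.59 mm
ȳ = 486289.07 / 8609.03 = 56.49 mm

x̄ = 41.59 mm, ȳ = 56.49 mm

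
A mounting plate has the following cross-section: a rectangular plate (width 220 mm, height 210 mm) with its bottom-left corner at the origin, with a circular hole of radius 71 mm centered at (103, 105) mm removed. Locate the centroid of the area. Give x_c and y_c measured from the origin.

plate: A = 220 × 210 = 46200.00, centroid at (110.00, 105.00).
hole: A = −π·71² = -15836.77, centroid at (103.00, 105.00).
ΣA = 30363.23 mm²
ΣAx_c = (46200.00)(110.00) + (-15836.77)(103.00) = 3450812.84 mm³
ΣAy_c = (46200.00)(105.00) + (-15836.77)(105.00) = 3188139.30 mm³
x_c = 3450812.84 / 30363.23 = 113.65 mm
y_c = 3188139.30 / 30363.23 = 105.00 mm

x_c = 113.65 mm, y_c = 105.00 mm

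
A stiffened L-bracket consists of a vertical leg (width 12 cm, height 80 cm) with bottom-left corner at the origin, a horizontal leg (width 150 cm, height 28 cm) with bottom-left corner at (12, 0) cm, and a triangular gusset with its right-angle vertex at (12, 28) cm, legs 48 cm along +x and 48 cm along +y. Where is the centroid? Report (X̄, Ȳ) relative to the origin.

X̄ = 63.91 cm, Ȳ = 23.43 cm

Part | A | x̄ᵢ | ȳᵢ | A·x̄ᵢ | A·ȳᵢ
vertical leg | 960.00 | 6.00 | 40.00 | 5760.00 | 38400.00
horizontal leg | 4200.00 | 87.00 | 14.00 | 365400.00 | 58800.00
gusset | 1152.00 | 28.00 | 44.00 | 32256.00 | 50688.00
Σ | 6312.00 |  |  | 403416.00 | 147888.00
X̄ = 403416.00 / 6312.00 = 63.91 cm
Ȳ = 147888.00 / 6312.00 = 23.43 cm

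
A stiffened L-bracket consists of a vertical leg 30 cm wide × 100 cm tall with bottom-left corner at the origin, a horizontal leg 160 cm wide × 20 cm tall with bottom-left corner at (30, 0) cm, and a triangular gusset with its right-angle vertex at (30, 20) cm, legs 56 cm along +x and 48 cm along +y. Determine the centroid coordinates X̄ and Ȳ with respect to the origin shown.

X̄ = 61.29 cm, Ȳ = 30.54 cm

Part | A | x̄ᵢ | ȳᵢ | A·x̄ᵢ | A·ȳᵢ
vertical leg | 3000.00 | 15.00 | 50.00 | 45000.00 | 150000.00
horizontal leg | 3200.00 | 110.00 | 10.00 | 352000.00 | 32000.00
gusset | 1344.00 | 48.67 | 36.00 | 65408.00 | 48384.00
Σ | 7544.00 |  |  | 462408.00 | 230384.00
X̄ = 462408.00 / 7544.00 = 61.29 cm
Ȳ = 230384.00 / 7544.00 = 30.54 cm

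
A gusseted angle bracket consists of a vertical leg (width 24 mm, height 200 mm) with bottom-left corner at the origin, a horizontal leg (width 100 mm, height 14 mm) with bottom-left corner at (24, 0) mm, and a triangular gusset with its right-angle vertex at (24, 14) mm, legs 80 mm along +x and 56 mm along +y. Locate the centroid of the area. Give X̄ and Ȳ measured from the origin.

vertical leg: A = 24 × 200 = 4800.00, centroid at (12.00, 100.00).
horizontal leg: A = 100 × 14 = 1400.00, centroid at (74.00, 7.00).
gusset: A = ½·80·56 = 2240.00, centroid at (50.67, 32.67).
ΣA = 8440.00 mm², ΣAX̄ = 274693.33 mm³, ΣAȲ = 562973.33 mm³.
X̄ = 274693.33/8440.00 = 32.55 mm; Ȳ = 562973.33/8440.00 = 66.70 mm.

X̄ = 32.55 mm, Ȳ = 66.70 mm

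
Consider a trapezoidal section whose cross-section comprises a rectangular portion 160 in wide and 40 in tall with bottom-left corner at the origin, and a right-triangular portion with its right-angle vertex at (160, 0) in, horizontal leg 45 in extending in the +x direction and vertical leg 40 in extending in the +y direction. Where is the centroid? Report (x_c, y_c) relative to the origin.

x_c = 91.71 in, y_c = 19.18 in

rectangular portion: A = 160 × 40 = 6400.00, centroid at (80.00, 20.00).
triangular portion: A = ½·45·40 = 900.00, centroid at (175.00, 13.33).
ΣA = 7300.00 in²
ΣAx_c = (6400.00)(80.00) + (900.00)(175.00) = 669500.00 in³
ΣAy_c = (6400.00)(20.00) + (900.00)(13.33) = 140000.00 in³
x_c = 669500.00 / 7300.00 = 91.71 in
y_c = 140000.00 / 7300.00 = 19.18 in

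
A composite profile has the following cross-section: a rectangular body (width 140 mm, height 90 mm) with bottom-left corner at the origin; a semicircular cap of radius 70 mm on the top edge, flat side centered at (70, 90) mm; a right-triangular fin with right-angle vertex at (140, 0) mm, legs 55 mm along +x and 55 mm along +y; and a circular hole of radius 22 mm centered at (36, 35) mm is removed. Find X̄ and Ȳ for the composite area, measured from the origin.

X̄ = 79.13 mm, Ȳ = 72.10 mm

Part | A | x̄ᵢ | ȳᵢ | A·x̄ᵢ | A·ȳᵢ
rectangular body | 12600.00 | 70.00 | 45.00 | 882000.00 | 567000.00
semicircular top | 7696.90 | 70.00 | 119.71 | 538783.14 | 921387.85
triangular fin | 1512.50 | 158.33 | 18.33 | 239479.17 | 27729.17
hole | -1520.53 | 36.00 | 35.00 | -54739.11 | -53218.58
Σ | 20288.87 |  |  | 1605523.20 | 1462898.43
X̄ = 1605523.20 / 20288.87 = 79.13 mm
Ȳ = 1462898.43 / 20288.87 = 72.10 mm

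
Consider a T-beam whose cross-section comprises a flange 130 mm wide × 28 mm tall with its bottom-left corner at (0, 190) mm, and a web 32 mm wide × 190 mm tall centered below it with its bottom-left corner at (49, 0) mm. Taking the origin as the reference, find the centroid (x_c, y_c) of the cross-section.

web: A = 32 × 190 = 6080.00, centroid at (65.00, 95.00).
flange: A = 130 × 28 = 3640.00, centroid at (65.00, 204.00).
ΣA = 9720.00 mm², ΣAx_c = 631800.00 mm³, ΣAy_c = 1320160.00 mm³.
x_c = 631800.00/9720.00 = 65.00 mm; y_c = 1320160.00/9720.00 = 135.82 mm.

x_c = 65.00 mm, y_c = 135.82 mm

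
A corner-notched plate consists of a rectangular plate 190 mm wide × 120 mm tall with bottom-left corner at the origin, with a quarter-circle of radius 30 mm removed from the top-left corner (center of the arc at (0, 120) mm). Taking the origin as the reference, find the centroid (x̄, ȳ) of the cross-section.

x̄ = 97.63 mm, ȳ = 58.49 mm

Part | A | x̄ᵢ | ȳᵢ | A·x̄ᵢ | A·ȳᵢ
plate | 22800.00 | 95.00 | 60.00 | 2166000.00 | 1368000.00
removed quarter-circle | -706.86 | 12.73 | 107.27 | -9000.00 | -75823.00
Σ | 22093.14 |  |  | 2157000.00 | 1292177.00
x̄ = 2157000.00 / 22093.14 = 97.63 mm
ȳ = 1292177.00 / 22093.14 = 58.49 mm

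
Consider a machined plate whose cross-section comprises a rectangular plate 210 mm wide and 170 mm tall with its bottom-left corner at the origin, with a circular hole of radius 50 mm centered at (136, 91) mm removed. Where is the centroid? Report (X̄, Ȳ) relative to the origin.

X̄ = 96.26 mm, Ȳ = 83.31 mm

Part | A | x̄ᵢ | ȳᵢ | A·x̄ᵢ | A·ȳᵢ
plate | 35700.00 | 105.00 | 85.00 | 3748500.00 | 3034500.00
hole | -7853.98 | 136.00 | 91.00 | -1068141.50 | -714712.33
Σ | 27846.02 |  |  | 2680358.50 | 2319787.67
X̄ = 2680358.50 / 27846.02 = 96.26 mm
Ȳ = 2319787.67 / 27846.02 = 83.31 mm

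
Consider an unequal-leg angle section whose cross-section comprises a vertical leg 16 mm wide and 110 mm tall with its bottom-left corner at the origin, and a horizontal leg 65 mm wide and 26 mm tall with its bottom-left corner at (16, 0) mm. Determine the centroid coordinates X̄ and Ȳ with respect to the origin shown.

X̄ = 27.84 mm, Ȳ = 34.43 mm

vertical leg: A = 16 × 110 = 1760.00, centroid at (8.00, 55.00).
horizontal leg: A = 65 × 26 = 1690.00, centroid at (48.50, 13.00).
ΣA = 3450.00 mm²
ΣAX̄ = (1760.00)(8.00) + (1690.00)(48.50) = 96045.00 mm³
ΣAȲ = (1760.00)(55.00) + (1690.00)(13.00) = 118770.00 mm³
X̄ = 96045.00 / 3450.00 = 27.84 mm
Ȳ = 118770.00 / 3450.00 = 34.43 mm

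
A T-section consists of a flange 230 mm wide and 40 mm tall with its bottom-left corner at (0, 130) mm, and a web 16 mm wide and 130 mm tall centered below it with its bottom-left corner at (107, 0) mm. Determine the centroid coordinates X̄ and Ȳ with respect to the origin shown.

web: A = 16 × 130 = 2080.00, centroid at (115.00, 65.00).
flange: A = 230 × 40 = 9200.00, centroid at (115.00, 150.00).
ΣA = 11280.00 mm², ΣAX̄ = 1297200.00 mm³, ΣAȲ = 1515200.00 mm³.
X̄ = 1297200.00/11280.00 = 115.00 mm; Ȳ = 1515200.00/11280.00 = 134.33 mm.

X̄ = 115.00 mm, Ȳ = 134.33 mm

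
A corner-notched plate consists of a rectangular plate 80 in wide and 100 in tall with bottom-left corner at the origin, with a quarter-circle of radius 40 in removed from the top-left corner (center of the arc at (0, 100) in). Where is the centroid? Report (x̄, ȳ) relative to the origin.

x̄ = 44.29 in, ȳ = 43.85 in

plate: A = 80 × 100 = 8000.00, centroid at (40.00, 50.00).
removed quarter-circle: A = −¼π·40² = -1256.64, centroid at (16.98, 83.02).
ΣA = 6743.36 in²
ΣAx̄ = (8000.00)(40.00) + (-1256.64)(16.98) = 298666.67 in³
ΣAȳ = (8000.00)(50.00) + (-1256.64)(83.02) = 295669.63 in³
x̄ = 298666.67 / 6743.36 = 44.29 in
ȳ = 295669.63 / 6743.36 = 43.85 in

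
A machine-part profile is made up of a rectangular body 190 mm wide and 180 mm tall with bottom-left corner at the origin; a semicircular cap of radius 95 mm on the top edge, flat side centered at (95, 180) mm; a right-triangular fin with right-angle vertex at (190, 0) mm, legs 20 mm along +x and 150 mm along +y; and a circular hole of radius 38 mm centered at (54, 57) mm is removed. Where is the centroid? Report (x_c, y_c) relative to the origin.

Part | A | x̄ᵢ | ȳᵢ | A·x̄ᵢ | A·ȳᵢ
rectangular body | 34200.00 | 95.00 | 90.00 | 3249000.00 | 3078000.00
semicircular top | 14176.44 | 95.00 | 220.32 | 1346761.50 | 3123341.97
triangular fin | 1500.00 | 196.67 | 50.00 | 295000.00 | 75000.00
hole | -4536.46 | 54.00 | 57.00 | -244968.83 | -258578.21
Σ | 45339.98 |  |  | 4645792.67 | 6017763.76
x_c = 4645792.67 / 45339.98 = 102.47 mm
y_c = 6017763.76 / 45339.98 = 132.73 mm

x_c = 102.47 mm, y_c = 132.73 mm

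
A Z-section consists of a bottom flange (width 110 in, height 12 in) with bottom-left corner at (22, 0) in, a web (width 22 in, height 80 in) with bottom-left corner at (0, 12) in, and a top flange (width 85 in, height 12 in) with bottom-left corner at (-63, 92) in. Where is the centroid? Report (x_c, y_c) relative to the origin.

x_c = 24.41 in, y_c = 48.63 in

Part | A | x̄ᵢ | ȳᵢ | A·x̄ᵢ | A·ȳᵢ
bottom flange | 1320.00 | 77.00 | 6.00 | 101640.00 | 7920.00
web | 1760.00 | 11.00 | 52.00 | 19360.00 | 91520.00
top flange | 1020.00 | -20.50 | 98.00 | -20910.00 | 99960.00
Σ | 4100.00 |  |  | 100090.00 | 199400.00
x_c = 100090.00 / 4100.00 = 24.41 in
y_c = 199400.00 / 4100.00 = 48.63 in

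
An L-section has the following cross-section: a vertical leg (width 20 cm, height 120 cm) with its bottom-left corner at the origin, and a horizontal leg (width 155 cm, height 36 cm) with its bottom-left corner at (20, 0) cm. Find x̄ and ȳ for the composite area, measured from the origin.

x̄ = 71.18 cm, ȳ = 30.63 cm

Part | A | x̄ᵢ | ȳᵢ | A·x̄ᵢ | A·ȳᵢ
vertical leg | 2400.00 | 10.00 | 60.00 | 24000.00 | 144000.00
horizontal leg | 5580.00 | 97.50 | 18.00 | 544050.00 | 100440.00
Σ | 7980.00 |  |  | 568050.00 | 244440.00
x̄ = 568050.00 / 7980.00 = 71.18 cm
ȳ = 244440.00 / 7980.00 = 30.63 cm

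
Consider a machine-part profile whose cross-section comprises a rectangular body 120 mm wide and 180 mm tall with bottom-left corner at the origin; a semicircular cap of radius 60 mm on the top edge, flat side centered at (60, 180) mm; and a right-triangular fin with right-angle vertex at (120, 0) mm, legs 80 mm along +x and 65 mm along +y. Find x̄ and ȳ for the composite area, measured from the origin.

x̄ = 67.55 mm, ȳ = 105.92 mm

Part | A | x̄ᵢ | ȳᵢ | A·x̄ᵢ | A·ȳᵢ
rectangular body | 21600.00 | 60.00 | 90.00 | 1296000.00 | 1944000.00
semicircular top | 5654.87 | 60.00 | 205.46 | 339292.01 | 1161876.02
triangular fin | 2600.00 | 146.67 | 21.67 | 381333.33 | 56333.33
Σ | 29854.87 |  |  | 2016625.34 | 3162209.35
x̄ = 2016625.34 / 29854.87 = 67.55 mm
ȳ = 3162209.35 / 29854.87 = 105.92 mm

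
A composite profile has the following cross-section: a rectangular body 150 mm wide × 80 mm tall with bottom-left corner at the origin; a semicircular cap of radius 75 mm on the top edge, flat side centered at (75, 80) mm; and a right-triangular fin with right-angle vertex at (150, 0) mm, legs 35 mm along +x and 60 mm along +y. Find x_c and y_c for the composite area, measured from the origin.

rectangular body: A = 150 × 80 = 12000.00, centroid at (75.00, 40.00).
semicircular top: A = ½π·75² = 8835.73, centroid at (75.00, 111.83).
triangular fin: A = ½·35·60 = 1050.00, centroid at (161.67, 20.00).
ΣA = 21885.73 mm²
ΣAx_c = (12000.00)(75.00) + (8835.73)(75.00) + (1050.00)(161.67) = 1732429.70 mm³
ΣAy_c = (12000.00)(40.00) + (8835.73)(111.83) + (1050.00)(20.00) = 1489108.35 mm³
x_c = 1732429.70 / 21885.73 = 79.16 mm
y_c = 1489108.35 / 21885.73 = 68.04 mm

x_c = 79.16 mm, y_c = 68.04 mm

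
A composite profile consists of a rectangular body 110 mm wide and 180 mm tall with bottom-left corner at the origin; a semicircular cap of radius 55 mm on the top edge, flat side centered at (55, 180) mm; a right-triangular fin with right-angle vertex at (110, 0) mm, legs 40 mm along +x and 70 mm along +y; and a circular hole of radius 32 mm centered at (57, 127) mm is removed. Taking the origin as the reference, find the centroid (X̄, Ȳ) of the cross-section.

rectangular body: A = 110 × 180 = 19800.00, centroid at (55.00, 90.00).
semicircular top: A = ½π·55² = 4751.66, centroid at (55.00, 203.34).
triangular fin: A = ½·40·70 = 1400.00, centroid at (123.33, 23.33).
hole: A = −π·32² = -3216.99, centroid at (57.00, 127.00).
ΣA = 22734.67 mm²
ΣAX̄ = (19800.00)(55.00) + (4751.66)(55.00) + (1400.00)(123.33) + (-3216.99)(57.00) = 1339639.43 mm³
ΣAȲ = (19800.00)(90.00) + (4751.66)(203.34) + (1400.00)(23.33) + (-3216.99)(127.00) = 2372324.09 mm³
X̄ = 1339639.43 / 22734.67 = 58.92 mm
Ȳ = 2372324.09 / 22734.67 = 104.35 mm

X̄ = 58.92 mm, Ȳ = 104.35 mm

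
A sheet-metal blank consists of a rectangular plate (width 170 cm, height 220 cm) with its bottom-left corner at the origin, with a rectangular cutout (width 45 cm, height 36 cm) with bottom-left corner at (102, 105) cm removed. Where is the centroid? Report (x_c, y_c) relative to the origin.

x_c = 83.21 cm, y_c = 109.41 cm

plate: A = 170 × 220 = 37400.00, centroid at (85.00, 110.00).
hole: A = −(45 × 36) = -1620.00, centroid at (124.50, 123.00).
ΣA = 35780.00 cm², ΣAx_c = 2977310.00 cm³, ΣAy_c = 3914740.00 cm³.
x_c = 2977310.00/35780.00 = 83.21 cm; y_c = 3914740.00/35780.00 = 109.41 cm.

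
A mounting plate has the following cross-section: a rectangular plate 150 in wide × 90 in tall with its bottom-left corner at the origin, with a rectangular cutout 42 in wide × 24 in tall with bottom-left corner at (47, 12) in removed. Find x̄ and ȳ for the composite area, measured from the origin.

x̄ = 75.56 in, ȳ = 46.69 in

Part | A | x̄ᵢ | ȳᵢ | A·x̄ᵢ | A·ȳᵢ
plate | 13500.00 | 75.00 | 45.00 | 1012500.00 | 607500.00
hole | -1008.00 | 68.00 | 24.00 | -68544.00 | -24192.00
Σ | 12492.00 |  |  | 943956.00 | 583308.00
x̄ = 943956.00 / 12492.00 = 75.56 in
ȳ = 583308.00 / 12492.00 = 46.69 in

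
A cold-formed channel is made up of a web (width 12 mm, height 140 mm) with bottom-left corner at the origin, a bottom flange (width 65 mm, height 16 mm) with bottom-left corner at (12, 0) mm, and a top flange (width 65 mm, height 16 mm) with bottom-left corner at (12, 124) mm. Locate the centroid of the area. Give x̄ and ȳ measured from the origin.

x̄ = 27.30 mm, ȳ = 70.00 mm

web: A = 12 × 140 = 1680.00, centroid at (6.00, 70.00).
bottom flange: A = 65 × 16 = 1040.00, centroid at (44.50, 8.00).
top flange: A = 65 × 16 = 1040.00, centroid at (44.50, 132.00).
ΣA = 3760.00 mm², ΣAx̄ = 102640.00 mm³, ΣAȳ = 263200.00 mm³.
x̄ = 102640.00/3760.00 = 27.30 mm; ȳ = 263200.00/3760.00 = 70.00 mm.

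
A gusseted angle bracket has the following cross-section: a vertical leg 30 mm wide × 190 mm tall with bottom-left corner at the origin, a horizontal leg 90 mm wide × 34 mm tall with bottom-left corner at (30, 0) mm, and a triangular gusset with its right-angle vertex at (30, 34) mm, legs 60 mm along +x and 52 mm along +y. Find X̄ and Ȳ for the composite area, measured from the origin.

X̄ = 38.08 mm, Ȳ = 65.27 mm

Part | A | x̄ᵢ | ȳᵢ | A·x̄ᵢ | A·ȳᵢ
vertical leg | 5700.00 | 15.00 | 95.00 | 85500.00 | 541500.00
horizontal leg | 3060.00 | 75.00 | 17.00 | 229500.00 | 52020.00
gusset | 1560.00 | 50.00 | 51.33 | 78000.00 | 80080.00
Σ | 10320.00 |  |  | 393000.00 | 673600.00
X̄ = 393000.00 / 10320.00 = 38.08 mm
Ȳ = 673600.00 / 10320.00 = 65.27 mm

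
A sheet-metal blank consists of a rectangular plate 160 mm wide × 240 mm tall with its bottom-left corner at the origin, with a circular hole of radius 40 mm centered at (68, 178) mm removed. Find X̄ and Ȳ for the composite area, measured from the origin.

X̄ = 81.81 mm, Ȳ = 111.26 mm

plate: A = 160 × 240 = 38400.00, centroid at (80.00, 120.00).
hole: A = −π·40² = -5026.55, centroid at (68.00, 178.00).
ΣA = 33373.45 mm², ΣAX̄ = 2730194.72 mm³, ΣAȲ = 3713274.41 mm³.
X̄ = 2730194.72/33373.45 = 81.81 mm; Ȳ = 3713274.41/33373.45 = 111.26 mm.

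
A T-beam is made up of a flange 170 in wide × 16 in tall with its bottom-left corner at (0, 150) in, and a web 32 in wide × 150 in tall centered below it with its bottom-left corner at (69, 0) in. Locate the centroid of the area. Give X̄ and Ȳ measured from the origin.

Part | A | x̄ᵢ | ȳᵢ | A·x̄ᵢ | A·ȳᵢ
web | 4800.00 | 85.00 | 75.00 | 408000.00 | 360000.00
flange | 2720.00 | 85.00 | 158.00 | 231200.00 | 429760.00
Σ | 7520.00 |  |  | 639200.00 | 789760.00
X̄ = 639200.00 / 7520.00 = 85.00 in
Ȳ = 789760.00 / 7520.00 = 105.02 in

X̄ = 85.00 in, Ȳ = 105.02 in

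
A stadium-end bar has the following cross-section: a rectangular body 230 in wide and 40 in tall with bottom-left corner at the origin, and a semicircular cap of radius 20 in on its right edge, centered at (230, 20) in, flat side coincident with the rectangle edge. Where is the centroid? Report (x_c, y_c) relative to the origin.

x_c = 122.89 in, y_c = 20.00 in

rectangular body: A = 230 × 40 = 9200.00, centroid at (115.00, 20.00).
semicircular end: A = ½π·20² = 628.32, centroid at (238.49, 20.00).
ΣA = 9828.32 in², ΣAx_c = 1207846.60 in³, ΣAy_c = 196566.37 in³.
x_c = 1207846.60/9828.32 = 122.89 in; y_c = 196566.37/9828.32 = 20.00 in.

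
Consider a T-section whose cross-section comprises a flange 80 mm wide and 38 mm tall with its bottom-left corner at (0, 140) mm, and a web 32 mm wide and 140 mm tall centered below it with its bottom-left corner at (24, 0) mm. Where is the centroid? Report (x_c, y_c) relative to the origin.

web: A = 32 × 140 = 4480.00, centroid at (40.00, 70.00).
flange: A = 80 × 38 = 3040.00, centroid at (40.00, 159.00).
ΣA = 7520.00 mm²
ΣAx_c = (4480.00)(40.00) + (3040.00)(40.00) = 300800.00 mm³
ΣAy_c = (4480.00)(70.00) + (3040.00)(159.00) = 796960.00 mm³
x_c = 300800.00 / 7520.00 = 40.00 mm
y_c = 796960.00 / 7520.00 = 105.98 mm

x_c = 40.00 mm, y_c = 105.98 mm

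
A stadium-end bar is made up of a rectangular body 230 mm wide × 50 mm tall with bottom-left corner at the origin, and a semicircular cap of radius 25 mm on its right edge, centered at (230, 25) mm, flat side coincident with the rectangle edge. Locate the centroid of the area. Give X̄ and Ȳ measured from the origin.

Part | A | x̄ᵢ | ȳᵢ | A·x̄ᵢ | A·ȳᵢ
rectangular body | 11500.00 | 115.00 | 25.00 | 1322500.00 | 287500.00
semicircular end | 981.75 | 240.61 | 25.00 | 236218.64 | 24543.69
Σ | 12481.75 |  |  | 1558718.64 | 312043.69
X̄ = 1558718.64 / 12481.75 = 124.88 mm
Ȳ = 312043.69 / 12481.75 = 25.00 mm

X̄ = 124.88 mm, Ȳ = 25.00 mm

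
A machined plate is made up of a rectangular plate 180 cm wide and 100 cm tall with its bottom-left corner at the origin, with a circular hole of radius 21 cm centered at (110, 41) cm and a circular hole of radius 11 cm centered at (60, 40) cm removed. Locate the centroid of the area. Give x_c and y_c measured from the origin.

plate: A = 180 × 100 = 18000.00, centroid at (90.00, 50.00).
hole 1: A = −π·21² = -1385.44, centroid at (110.00, 41.00).
hole 2: A = −π·11² = -380.13, centroid at (60.00, 40.00).
ΣA = 16234.42 cm², ΣAx_c = 1444793.38 cm³, ΣAy_c = 827991.55 cm³.
x_c = 1444793.38/16234.42 = 89.00 cm; y_c = 827991.55/16234.42 = 51.00 cm.

x_c = 89.00 cm, y_c = 51.00 cm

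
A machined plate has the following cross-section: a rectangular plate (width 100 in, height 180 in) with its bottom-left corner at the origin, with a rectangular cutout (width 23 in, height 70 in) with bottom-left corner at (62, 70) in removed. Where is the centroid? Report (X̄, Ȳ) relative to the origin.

plate: A = 100 × 180 = 18000.00, centroid at (50.00, 90.00).
hole: A = −(23 × 70) = -1610.00, centroid at (73.50, 105.00).
ΣA = 16390.00 in²
ΣAX̄ = (18000.00)(50.00) + (-1610.00)(73.50) = 781665.00 in³
ΣAȲ = (18000.00)(90.00) + (-1610.00)(105.00) = 1450950.00 in³
X̄ = 781665.00 / 16390.00 = 47.69 in
Ȳ = 1450950.00 / 16390.00 = 88.53 in

X̄ = 47.69 in, Ȳ = 88.53 in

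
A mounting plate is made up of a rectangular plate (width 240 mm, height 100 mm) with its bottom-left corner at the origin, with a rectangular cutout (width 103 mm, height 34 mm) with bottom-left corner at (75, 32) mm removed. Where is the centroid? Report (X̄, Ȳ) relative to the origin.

plate: A = 240 × 100 = 24000.00, centroid at (120.00, 50.00).
hole: A = −(103 × 34) = -3502.00, centroid at (126.50, 49.00).
ΣA = 20498.00 mm²
ΣAX̄ = (24000.00)(120.00) + (-3502.00)(126.50) = 2436997.00 mm³
ΣAȲ = (24000.00)(50.00) + (-3502.00)(49.00) = 1028402.00 mm³
X̄ = 2436997.00 / 20498.00 = 118.89 mm
Ȳ = 1028402.00 / 20498.00 = 50.17 mm

X̄ = 118.89 mm, Ȳ = 50.17 mm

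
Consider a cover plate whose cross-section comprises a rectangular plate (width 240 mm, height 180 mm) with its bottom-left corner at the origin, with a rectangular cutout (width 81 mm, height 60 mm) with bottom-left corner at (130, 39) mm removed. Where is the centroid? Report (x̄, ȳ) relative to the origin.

plate: A = 240 × 180 = 43200.00, centroid at (120.00, 90.00).
hole: A = −(81 × 60) = -4860.00, centroid at (170.50, 69.00).
ΣA = 38340.00 mm²
ΣAx̄ = (43200.00)(120.00) + (-4860.00)(170.50) = 4355370.00 mm³
ΣAȳ = (43200.00)(90.00) + (-4860.00)(69.00) = 3552660.00 mm³
x̄ = 4355370.00 / 38340.00 = 113.60 mm
ȳ = 3552660.00 / 38340.00 = 92.66 mm

x̄ = 113.60 mm, ȳ = 92.66 mm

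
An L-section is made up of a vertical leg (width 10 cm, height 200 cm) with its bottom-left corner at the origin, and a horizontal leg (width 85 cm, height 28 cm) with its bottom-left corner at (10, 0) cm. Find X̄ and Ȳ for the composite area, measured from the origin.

X̄ = 30.81 cm, Ȳ = 53.27 cm

vertical leg: A = 10 × 200 = 2000.00, centroid at (5.00, 100.00).
horizontal leg: A = 85 × 28 = 2380.00, centroid at (52.50, 14.00).
ΣA = 4380.00 cm²
ΣAX̄ = (2000.00)(5.00) + (2380.00)(52.50) = 134950.00 cm³
ΣAȲ = (2000.00)(100.00) + (2380.00)(14.00) = 233320.00 cm³
X̄ = 134950.00 / 4380.00 = 30.81 cm
Ȳ = 233320.00 / 4380.00 = 53.27 cm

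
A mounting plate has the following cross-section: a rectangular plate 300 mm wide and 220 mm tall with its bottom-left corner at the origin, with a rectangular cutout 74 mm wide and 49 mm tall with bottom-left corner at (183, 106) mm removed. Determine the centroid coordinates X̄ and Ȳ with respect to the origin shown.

X̄ = 145.93 mm, Ȳ = 108.81 mm

plate: A = 300 × 220 = 66000.00, centroid at (150.00, 110.00).
hole: A = −(74 × 49) = -3626.00, centroid at (220.00, 130.50).
ΣA = 62374.00 mm²
ΣAX̄ = (66000.00)(150.00) + (-3626.00)(220.00) = 9102280.00 mm³
ΣAȲ = (66000.00)(110.00) + (-3626.00)(130.50) = 6786807.00 mm³
X̄ = 9102280.00 / 62374.00 = 145.93 mm
Ȳ = 6786807.00 / 62374.00 = 108.81 mm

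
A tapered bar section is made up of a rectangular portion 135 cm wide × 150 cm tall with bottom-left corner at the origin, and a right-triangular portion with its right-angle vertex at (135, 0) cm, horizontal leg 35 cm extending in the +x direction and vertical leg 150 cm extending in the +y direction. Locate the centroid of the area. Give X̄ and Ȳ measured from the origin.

rectangular portion: A = 135 × 150 = 20250.00, centroid at (67.50, 75.00).
triangular portion: A = ½·35·150 = 2625.00, centroid at (146.67, 50.00).
ΣA = 22875.00 cm², ΣAX̄ = 1751875.00 cm³, ΣAȲ = 1650000.00 cm³.
X̄ = 1751875.00/22875.00 = 76.58 cm; Ȳ = 1650000.00/22875.00 = 72.13 cm.

X̄ = 76.58 cm, Ȳ = 72.13 cm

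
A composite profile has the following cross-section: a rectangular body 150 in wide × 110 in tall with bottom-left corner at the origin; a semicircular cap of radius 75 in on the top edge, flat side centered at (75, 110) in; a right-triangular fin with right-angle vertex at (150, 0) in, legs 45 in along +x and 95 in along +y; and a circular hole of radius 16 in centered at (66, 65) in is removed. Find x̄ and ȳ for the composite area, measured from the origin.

x̄ = 82.48 in, ȳ = 81.60 in

rectangular body: A = 150 × 110 = 16500.00, centroid at (75.00, 55.00).
semicircular top: A = ½π·75² = 8835.73, centroid at (75.00, 141.83).
triangular fin: A = ½·45·95 = 2137.50, centroid at (165.00, 31.67).
hole: A = −π·16² = -804.25, centroid at (66.00, 65.00).
ΣA = 26668.98 in²
ΣAx̄ = (16500.00)(75.00) + (8835.73)(75.00) + (2137.50)(165.00) + (-804.25)(66.00) = 2199786.85 in³
ΣAȳ = (16500.00)(55.00) + (8835.73)(141.83) + (2137.50)(31.67) + (-804.25)(65.00) = 2176091.63 in³
x̄ = 2199786.85 / 26668.98 = 82.48 in
ȳ = 2176091.63 / 26668.98 = 81.60 in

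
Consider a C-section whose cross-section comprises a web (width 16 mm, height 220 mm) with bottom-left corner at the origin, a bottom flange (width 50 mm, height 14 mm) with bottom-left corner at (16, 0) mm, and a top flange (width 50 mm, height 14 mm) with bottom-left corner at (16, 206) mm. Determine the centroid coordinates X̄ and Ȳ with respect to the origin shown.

web: A = 16 × 220 = 3520.00, centroid at (8.00, 110.00).
bottom flange: A = 50 × 14 = 700.00, centroid at (41.00, 7.00).
top flange: A = 50 × 14 = 700.00, centroid at (41.00, 213.00).
ΣA = 4920.00 mm²
ΣAX̄ = (3520.00)(8.00) + (700.00)(41.00) + (700.00)(41.00) = 85560.00 mm³
ΣAȲ = (3520.00)(110.00) + (700.00)(7.00) + (700.00)(213.00) = 541200.00 mm³
X̄ = 85560.00 / 4920.00 = 17.39 mm
Ȳ = 541200.00 / 4920.00 = 110.00 mm

X̄ = 17.39 mm, Ȳ = 110.00 mm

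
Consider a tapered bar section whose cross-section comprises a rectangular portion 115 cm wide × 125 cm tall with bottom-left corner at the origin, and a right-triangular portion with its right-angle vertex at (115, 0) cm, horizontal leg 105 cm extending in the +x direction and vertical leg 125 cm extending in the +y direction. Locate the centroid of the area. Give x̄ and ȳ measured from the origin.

x̄ = 86.49 cm, ȳ = 55.97 cm

Part | A | x̄ᵢ | ȳᵢ | A·x̄ᵢ | A·ȳᵢ
rectangular portion | 14375.00 | 57.50 | 62.50 | 826562.50 | 898437.50
triangular portion | 6562.50 | 150.00 | 41.67 | 984375.00 | 273437.50
Σ | 20937.50 |  |  | 1810937.50 | 1171875.00
x̄ = 1810937.50 / 20937.50 = 86.49 cm
ȳ = 1171875.00 / 20937.50 = 55.97 cm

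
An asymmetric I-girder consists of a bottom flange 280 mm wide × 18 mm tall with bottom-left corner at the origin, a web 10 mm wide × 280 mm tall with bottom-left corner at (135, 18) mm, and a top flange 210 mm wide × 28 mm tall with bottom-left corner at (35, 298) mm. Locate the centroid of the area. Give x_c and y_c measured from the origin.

x_c = 140.00 mm, y_c = 169.27 mm

bottom flange: A = 280 × 18 = 5040.00, centroid at (140.00, 9.00).
web: A = 10 × 280 = 2800.00, centroid at (140.00, 158.00).
top flange: A = 210 × 28 = 5880.00, centroid at (140.00, 312.00).
ΣA = 13720.00 mm², ΣAx_c = 1920800.00 mm³, ΣAy_c = 2322320.00 mm³.
x_c = 1920800.00/13720.00 = 140.00 mm; y_c = 2322320.00/13720.00 = 169.27 mm.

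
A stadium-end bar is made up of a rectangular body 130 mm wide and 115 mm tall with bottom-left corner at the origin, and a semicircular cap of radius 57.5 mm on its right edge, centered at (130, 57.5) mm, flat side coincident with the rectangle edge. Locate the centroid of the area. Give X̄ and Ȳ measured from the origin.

rectangular body: A = 130 × 115 = 14950.00, centroid at (65.00, 57.50).
semicircular end: A = ½π·57.5² = 5193.45, centroid at (154.40, 57.50).
ΣA = 20143.45 mm²
ΣAX̄ = (14950.00)(65.00) + (5193.45)(154.40) = 1773637.48 mm³
ΣAȲ = (14950.00)(57.50) + (5193.45)(57.50) = 1158248.11 mm³
X̄ = 1773637.48 / 20143.45 = 88.05 mm
Ȳ = 1158248.11 / 20143.45 = 57.50 mm

X̄ = 88.05 mm, Ȳ = 57.50 mm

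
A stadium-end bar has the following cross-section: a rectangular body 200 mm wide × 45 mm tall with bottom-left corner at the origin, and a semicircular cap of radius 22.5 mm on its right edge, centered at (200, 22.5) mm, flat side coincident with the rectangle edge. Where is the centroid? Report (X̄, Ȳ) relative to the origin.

X̄ = 108.89 mm, Ȳ = 22.50 mm

rectangular body: A = 200 × 45 = 9000.00, centroid at (100.00, 22.50).
semicircular end: A = ½π·22.5² = 795.22, centroid at (209.55, 22.50).
ΣA = 9795.22 mm²
ΣAX̄ = (9000.00)(100.00) + (795.22)(209.55) = 1066636.88 mm³
ΣAȲ = (9000.00)(22.50) + (795.22)(22.50) = 220392.35 mm³
X̄ = 1066636.88 / 9795.22 = 108.89 mm
Ȳ = 220392.35 / 9795.22 = 22.50 mm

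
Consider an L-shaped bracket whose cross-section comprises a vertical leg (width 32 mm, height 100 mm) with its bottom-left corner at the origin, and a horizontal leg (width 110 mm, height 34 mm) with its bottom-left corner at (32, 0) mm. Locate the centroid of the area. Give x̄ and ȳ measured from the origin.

vertical leg: A = 32 × 100 = 3200.00, centroid at (16.00, 50.00).
horizontal leg: A = 110 × 34 = 3740.00, centroid at (87.00, 17.00).
ΣA = 6940.00 mm², ΣAx̄ = 376580.00 mm³, ΣAȳ = 223580.00 mm³.
x̄ = 376580.00/6940.00 = 54.26 mm; ȳ = 223580.00/6940.00 = 32.22 mm.

x̄ = 54.26 mm, ȳ = 32.22 mm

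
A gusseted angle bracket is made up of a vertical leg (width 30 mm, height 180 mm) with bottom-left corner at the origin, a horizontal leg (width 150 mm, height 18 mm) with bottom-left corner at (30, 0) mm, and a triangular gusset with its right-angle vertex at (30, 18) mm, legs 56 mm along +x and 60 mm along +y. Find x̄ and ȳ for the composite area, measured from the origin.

Part | A | x̄ᵢ | ȳᵢ | A·x̄ᵢ | A·ȳᵢ
vertical leg | 5400.00 | 15.00 | 90.00 | 81000.00 | 486000.00
horizontal leg | 2700.00 | 105.00 | 9.00 | 283500.00 | 24300.00
gusset | 1680.00 | 48.67 | 38.00 | 81760.00 | 63840.00
Σ | 9780.00 |  |  | 446260.00 | 574140.00
x̄ = 446260.00 / 9780.00 = 45.63 mm
ȳ = 574140.00 / 9780.00 = 58.71 mm

x̄ = 45.63 mm, ȳ = 58.71 mm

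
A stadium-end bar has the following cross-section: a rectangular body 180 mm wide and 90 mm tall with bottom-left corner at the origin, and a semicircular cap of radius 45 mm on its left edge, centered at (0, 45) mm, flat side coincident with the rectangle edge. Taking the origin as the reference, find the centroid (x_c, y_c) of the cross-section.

x_c = 72.09 mm, y_c = 45.00 mm

rectangular body: A = 180 × 90 = 16200.00, centroid at (90.00, 45.00).
semicircular end: A = ½π·45² = 3180.86, centroid at (-19.10, 45.00).
ΣA = 19380.86 mm²
ΣAx_c = (16200.00)(90.00) + (3180.86)(-19.10) = 1397250.00 mm³
ΣAy_c = (16200.00)(45.00) + (3180.86)(45.00) = 872138.82 mm³
x_c = 1397250.00 / 19380.86 = 72.09 mm
y_c = 872138.82 / 19380.86 = 45.00 mm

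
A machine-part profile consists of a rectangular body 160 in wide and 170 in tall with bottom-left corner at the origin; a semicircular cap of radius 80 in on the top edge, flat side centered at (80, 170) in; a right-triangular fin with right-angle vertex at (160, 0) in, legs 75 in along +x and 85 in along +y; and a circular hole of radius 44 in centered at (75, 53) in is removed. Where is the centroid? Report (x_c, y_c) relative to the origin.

rectangular body: A = 160 × 170 = 27200.00, centroid at (80.00, 85.00).
semicircular top: A = ½π·80² = 10053.10, centroid at (80.00, 203.95).
triangular fin: A = ½·75·85 = 3187.50, centroid at (185.00, 28.33).
hole: A = −π·44² = -6082.12, centroid at (75.00, 53.00).
ΣA = 34358.47 in²
ΣAx_c = (27200.00)(80.00) + (10053.10)(80.00) + (3187.50)(185.00) + (-6082.12)(75.00) = 3113775.97 in³
ΣAy_c = (27200.00)(85.00) + (10053.10)(203.95) + (3187.50)(28.33) + (-6082.12)(53.00) = 4130319.70 in³
x_c = 3113775.97 / 34358.47 = 90.63 in
y_c = 4130319.70 / 34358.47 = 120.21 in

x_c = 90.63 in, y_c = 120.21 in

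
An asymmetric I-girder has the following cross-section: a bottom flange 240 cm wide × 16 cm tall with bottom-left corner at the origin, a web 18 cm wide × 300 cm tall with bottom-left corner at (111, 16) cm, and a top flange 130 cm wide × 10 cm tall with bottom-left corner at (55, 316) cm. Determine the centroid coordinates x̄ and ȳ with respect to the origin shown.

x̄ = 120.00 cm, ȳ = 127.55 cm

bottom flange: A = 240 × 16 = 3840.00, centroid at (120.00, 8.00).
web: A = 18 × 300 = 5400.00, centroid at (120.00, 166.00).
top flange: A = 130 × 10 = 1300.00, centroid at (120.00, 321.00).
ΣA = 10540.00 cm²
ΣAx̄ = (3840.00)(120.00) + (5400.00)(120.00) + (1300.00)(120.00) = 1264800.00 cm³
ΣAȳ = (3840.00)(8.00) + (5400.00)(166.00) + (1300.00)(321.00) = 1344420.00 cm³
x̄ = 1264800.00 / 10540.00 = 120.00 cm
ȳ = 1344420.00 / 10540.00 = 127.55 cm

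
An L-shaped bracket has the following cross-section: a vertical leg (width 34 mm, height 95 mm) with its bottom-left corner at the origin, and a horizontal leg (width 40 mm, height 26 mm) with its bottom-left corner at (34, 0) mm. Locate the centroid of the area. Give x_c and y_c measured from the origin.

vertical leg: A = 34 × 95 = 3230.00, centroid at (17.00, 47.50).
horizontal leg: A = 40 × 26 = 1040.00, centroid at (54.00, 13.00).
ΣA = 4270.00 mm², ΣAx_c = 111070.00 mm³, ΣAy_c = 166945.00 mm³.
x_c = 111070.00/4270.00 = 26.01 mm; y_c = 166945.00/4270.00 = 39.10 mm.

x_c = 26.01 mm, y_c = 39.10 mm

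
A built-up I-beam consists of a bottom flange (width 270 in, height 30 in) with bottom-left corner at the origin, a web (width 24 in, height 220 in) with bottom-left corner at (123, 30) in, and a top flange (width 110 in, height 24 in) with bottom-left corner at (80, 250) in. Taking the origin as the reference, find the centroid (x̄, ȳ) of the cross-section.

Part | A | x̄ᵢ | ȳᵢ | A·x̄ᵢ | A·ȳᵢ
bottom flange | 8100.00 | 135.00 | 15.00 | 1093500.00 | 121500.00
web | 5280.00 | 135.00 | 140.00 | 712800.00 | 739200.00
top flange | 2640.00 | 135.00 | 262.00 | 356400.00 | 691680.00
Σ | 16020.00 |  |  | 2162700.00 | 1552380.00
x̄ = 2162700.00 / 16020.00 = 135.00 in
ȳ = 1552380.00 / 16020.00 = 96.90 in

x̄ = 135.00 in, ȳ = 96.90 in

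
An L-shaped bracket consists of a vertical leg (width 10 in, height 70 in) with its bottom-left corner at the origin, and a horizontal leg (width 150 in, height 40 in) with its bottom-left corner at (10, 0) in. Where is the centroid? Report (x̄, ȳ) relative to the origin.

x̄ = 76.64 in, ȳ = 21.57 in

vertical leg: A = 10 × 70 = 700.00, centroid at (5.00, 35.00).
horizontal leg: A = 150 × 40 = 6000.00, centroid at (85.00, 20.00).
ΣA = 6700.00 in²
ΣAx̄ = (700.00)(5.00) + (6000.00)(85.00) = 513500.00 in³
ΣAȳ = (700.00)(35.00) + (6000.00)(20.00) = 144500.00 in³
x̄ = 513500.00 / 6700.00 = 76.64 in
ȳ = 144500.00 / 6700.00 = 21.57 in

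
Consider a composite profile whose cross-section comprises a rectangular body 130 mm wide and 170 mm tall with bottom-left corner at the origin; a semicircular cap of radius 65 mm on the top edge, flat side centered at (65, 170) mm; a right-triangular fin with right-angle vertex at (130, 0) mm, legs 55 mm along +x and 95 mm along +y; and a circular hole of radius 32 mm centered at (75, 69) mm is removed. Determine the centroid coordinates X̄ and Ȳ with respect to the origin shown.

X̄ = 71.60 mm, Ȳ = 108.44 mm

rectangular body: A = 130 × 170 = 22100.00, centroid at (65.00, 85.00).
semicircular top: A = ½π·65² = 6636.61, centroid at (65.00, 197.59).
triangular fin: A = ½·55·95 = 2612.50, centroid at (148.33, 31.67).
hole: A = −π·32² = -3216.99, centroid at (75.00, 69.00).
ΣA = 28132.12 mm², ΣAX̄ = 2014126.46 mm³, ΣAȲ = 3050564.59 mm³.
X̄ = 2014126.46/28132.12 = 71.60 mm; Ȳ = 3050564.59/28132.12 = 108.44 mm.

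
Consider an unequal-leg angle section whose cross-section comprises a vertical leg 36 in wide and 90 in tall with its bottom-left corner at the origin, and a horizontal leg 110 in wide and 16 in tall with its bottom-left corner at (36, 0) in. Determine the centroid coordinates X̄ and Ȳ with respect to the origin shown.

vertical leg: A = 36 × 90 = 3240.00, centroid at (18.00, 45.00).
horizontal leg: A = 110 × 16 = 1760.00, centroid at (91.00, 8.00).
ΣA = 5000.00 in²
ΣAX̄ = (3240.00)(18.00) + (1760.00)(91.00) = 218480.00 in³
ΣAȲ = (3240.00)(45.00) + (1760.00)(8.00) = 159880.00 in³
X̄ = 218480.00 / 5000.00 = 43.70 in
Ȳ = 159880.00 / 5000.00 = 31.98 in

X̄ = 43.70 in, Ȳ = 31.98 in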